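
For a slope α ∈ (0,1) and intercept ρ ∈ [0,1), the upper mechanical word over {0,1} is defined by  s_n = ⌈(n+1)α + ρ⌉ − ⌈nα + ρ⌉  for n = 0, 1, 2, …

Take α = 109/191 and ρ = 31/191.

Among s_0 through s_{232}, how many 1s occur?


133

#1s = Σ_{n=0}^{232} s_n = Σ_{n=0}^{232} (⌈(n+1)α+ρ⌉ − ⌈nα+ρ⌉)
the sum telescopes: every ⌈nα+ρ⌉ with 0 < n < 233 appears once with + and once with −, leaving ⌈233α+ρ⌉ − ⌈0·α+ρ⌉
233α + ρ = (233·109 + 31) / 191 = 25428/191
ρ = 31/191
⌈25428/191⌉ = 134,  ⌈31/191⌉ = 1
#1s = 134 − 1 = 133


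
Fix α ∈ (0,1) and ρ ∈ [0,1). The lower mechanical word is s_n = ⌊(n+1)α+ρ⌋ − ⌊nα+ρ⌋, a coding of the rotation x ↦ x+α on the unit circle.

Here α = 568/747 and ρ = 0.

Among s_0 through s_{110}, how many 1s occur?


84

#1s = Σ_{n=0}^{110} s_n = Σ_{n=0}^{110} (⌊(n+1)α+ρ⌋ − ⌊nα+ρ⌋)
the sum telescopes: every ⌊nα+ρ⌋ with 0 < n < 111 appears once with + and once with −, leaving ⌊111α+ρ⌋ − ⌊0·α+ρ⌋
111α + ρ = (111·568) / 747 = 63048/747
ρ = 0/747
⌊63048/747⌋ = 84,  ⌊0/747⌋ = 0
#1s = 84 − 0 = 84


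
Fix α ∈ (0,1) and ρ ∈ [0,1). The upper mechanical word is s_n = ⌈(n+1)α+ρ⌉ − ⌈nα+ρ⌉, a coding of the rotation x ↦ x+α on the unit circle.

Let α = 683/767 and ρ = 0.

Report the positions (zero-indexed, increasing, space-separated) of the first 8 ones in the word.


n=0: ⌈683/767⌉−⌈0/767⌉ = 1−0 = 1  ← one
n=1: ⌈1366/767⌉−⌈683/767⌉ = 2−1 = 1  ← one
n=2: ⌈2049/767⌉−⌈1366/767⌉ = 3−2 = 1  ← one
n=3: ⌈2732/767⌉−⌈2049/767⌉ = 4−3 = 1  ← one
n=4: ⌈3415/767⌉−⌈2732/767⌉ = 5−4 = 1  ← one
n=5: ⌈4098/767⌉−⌈3415/767⌉ = 6−5 = 1  ← one
n=6: ⌈4781/767⌉−⌈4098/767⌉ = 7−6 = 1  ← one
n=7: ⌈5464/767⌉−⌈4781/767⌉ = 8−7 = 1  ← one
positions of the first 8 ones: 0 1 2 3 4 5 6 7

0 1 2 3 4 5 6 7


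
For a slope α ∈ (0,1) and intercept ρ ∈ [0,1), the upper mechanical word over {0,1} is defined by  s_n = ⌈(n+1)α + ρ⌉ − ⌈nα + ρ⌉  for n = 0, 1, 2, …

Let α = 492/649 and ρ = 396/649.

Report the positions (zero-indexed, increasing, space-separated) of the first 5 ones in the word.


n=0: ⌈888/649⌉−⌈396/649⌉ = 2−1 = 1  ← one
n=1: ⌈1380/649⌉−⌈888/649⌉ = 3−2 = 1  ← one
n=2: ⌈1872/649⌉−⌈1380/649⌉ = 3−3 = 0
n=3: ⌈2364/649⌉−⌈1872/649⌉ = 4−3 = 1  ← one
n=4: ⌈2856/649⌉−⌈2364/649⌉ = 5−4 = 1  ← one
n=5: ⌈3348/649⌉−⌈2856/649⌉ = 6−5 = 1  ← one
positions of the first 5 ones: 0 1 3 4 5

0 1 3 4 5


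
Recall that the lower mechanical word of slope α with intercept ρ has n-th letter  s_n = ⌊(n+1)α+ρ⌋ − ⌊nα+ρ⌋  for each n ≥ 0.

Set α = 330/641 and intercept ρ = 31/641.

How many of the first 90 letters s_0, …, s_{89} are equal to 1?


46

#1s = Σ_{n=0}^{89} s_n = Σ_{n=0}^{89} (⌊(n+1)α+ρ⌋ − ⌊nα+ρ⌋)
the sum telescopes: every ⌊nα+ρ⌋ with 0 < n < 90 appears once with + and once with −, leaving ⌊90α+ρ⌋ − ⌊0·α+ρ⌋
90α + ρ = (90·330 + 31) / 641 = 29731/641
ρ = 31/641
⌊29731/641⌋ = 46,  ⌊31/641⌋ = 0
#1s = 46 − 0 = 46


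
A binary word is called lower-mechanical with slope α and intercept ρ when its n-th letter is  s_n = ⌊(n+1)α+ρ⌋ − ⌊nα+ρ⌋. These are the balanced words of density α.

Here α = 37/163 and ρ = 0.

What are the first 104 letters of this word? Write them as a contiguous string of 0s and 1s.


n=0: ⌊(1·37)/163⌋ − ⌊(0·37)/163⌋ = ⌊37/163⌋ − ⌊0/163⌋ = 0 − 0 = 0
n=1: ⌊(2·37)/163⌋ − ⌊(1·37)/163⌋ = ⌊74/163⌋ − ⌊37/163⌋ = 0 − 0 = 0
n=2: ⌊(3·37)/163⌋ − ⌊(2·37)/163⌋ = ⌊111/163⌋ − ⌊74/163⌋ = 0 − 0 = 0
n=3: ⌊(4·37)/163⌋ − ⌊(3·37)/163⌋ = ⌊148/163⌋ − ⌊111/163⌋ = 0 − 0 = 0
n=4: ⌊(5·37)/163⌋ − ⌊(4·37)/163⌋ = ⌊185/163⌋ − ⌊148/163⌋ = 1 − 0 = 1
n=5: ⌊(6·37)/163⌋ − ⌊(5·37)/163⌋ = ⌊222/163⌋ − ⌊185/163⌋ = 1 − 1 = 0
n=6: ⌊(7·37)/163⌋ − ⌊(6·37)/163⌋ = ⌊259/163⌋ − ⌊222/163⌋ = 1 − 1 = 0
n=7: ⌊(8·37)/163⌋ − ⌊(7·37)/163⌋ = ⌊296/163⌋ − ⌊259/163⌋ = 1 − 1 = 0
n=8: ⌊(9·37)/163⌋ − ⌊(8·37)/163⌋ = ⌊333/163⌋ − ⌊296/163⌋ = 2 − 1 = 1
n=9: ⌊(10·37)/163⌋ − ⌊(9·37)/163⌋ = ⌊370/163⌋ − ⌊333/163⌋ = 2 − 2 = 0
n=10: ⌊(11·37)/163⌋ − ⌊(10·37)/163⌋ = ⌊407/163⌋ − ⌊370/163⌋ = 2 − 2 = 0
n=11: ⌊(12·37)/163⌋ − ⌊(11·37)/163⌋ = ⌊444/163⌋ − ⌊407/163⌋ = 2 − 2 = 0
n=12: ⌊(13·37)/163⌋ − ⌊(12·37)/163⌋ = ⌊481/163⌋ − ⌊444/163⌋ = 2 − 2 = 0
n=13: ⌊(14·37)/163⌋ − ⌊(13·37)/163⌋ = ⌊518/163⌋ − ⌊481/163⌋ = 3 − 2 = 1
n=14: ⌊(15·37)/163⌋ − ⌊(14·37)/163⌋ = ⌊555/163⌋ − ⌊518/163⌋ = 3 − 3 = 0
n=15: ⌊(16·37)/163⌋ − ⌊(15·37)/163⌋ = ⌊592/163⌋ − ⌊555/163⌋ = 3 − 3 = 0
n=16: ⌊(17·37)/163⌋ − ⌊(16·37)/163⌋ = ⌊629/163⌋ − ⌊592/163⌋ = 3 − 3 = 0
n=17: ⌊(18·37)/163⌋ − ⌊(17·37)/163⌋ = ⌊666/163⌋ − ⌊629/163⌋ = 4 − 3 = 1
n=18: ⌊(19·37)/163⌋ − ⌊(18·37)/163⌋ = ⌊703/163⌋ − ⌊666/163⌋ = 4 − 4 = 0
n=19: ⌊(20·37)/163⌋ − ⌊(19·37)/163⌋ = ⌊740/163⌋ − ⌊703/163⌋ = 4 − 4 = 0
n=20: ⌊(21·37)/163⌋ − ⌊(20·37)/163⌋ = ⌊777/163⌋ − ⌊740/163⌋ = 4 − 4 = 0
n=21: ⌊(22·37)/163⌋ − ⌊(21·37)/163⌋ = ⌊814/163⌋ − ⌊777/163⌋ = 4 − 4 = 0
n=22: ⌊(23·37)/163⌋ − ⌊(22·37)/163⌋ = ⌊851/163⌋ − ⌊814/163⌋ = 5 − 4 = 1
n=23: ⌊(24·37)/163⌋ − ⌊(23·37)/163⌋ = ⌊888/163⌋ − ⌊851/163⌋ = 5 − 5 = 0
n=24: ⌊(25·37)/163⌋ − ⌊(24·37)/163⌋ = ⌊925/163⌋ − ⌊888/163⌋ = 5 − 5 = 0
n=25: ⌊(26·37)/163⌋ − ⌊(25·37)/163⌋ = ⌊962/163⌋ − ⌊925/163⌋ = 5 − 5 = 0
n=26: ⌊(27·37)/163⌋ − ⌊(26·37)/163⌋ = ⌊999/163⌋ − ⌊962/163⌋ = 6 − 5 = 1
n=27: ⌊(28·37)/163⌋ − ⌊(27·37)/163⌋ = ⌊1036/163⌋ − ⌊999/163⌋ = 6 − 6 = 0
n=28: ⌊(29·37)/163⌋ − ⌊(28·37)/163⌋ = ⌊1073/163⌋ − ⌊1036/163⌋ = 6 − 6 = 0
n=29: ⌊(30·37)/163⌋ − ⌊(29·37)/163⌋ = ⌊1110/163⌋ − ⌊1073/163⌋ = 6 − 6 = 0
n=30: ⌊(31·37)/163⌋ − ⌊(30·37)/163⌋ = ⌊1147/163⌋ − ⌊1110/163⌋ = 7 − 6 = 1
n=31: ⌊(32·37)/163⌋ − ⌊(31·37)/163⌋ = ⌊1184/163⌋ − ⌊1147/163⌋ = 7 − 7 = 0
n=32: ⌊(33·37)/163⌋ − ⌊(32·37)/163⌋ = ⌊1221/163⌋ − ⌊1184/163⌋ = 7 − 7 = 0
n=33: ⌊(34·37)/163⌋ − ⌊(33·37)/163⌋ = ⌊1258/163⌋ − ⌊1221/163⌋ = 7 − 7 = 0
n=34: ⌊(35·37)/163⌋ − ⌊(34·37)/163⌋ = ⌊1295/163⌋ − ⌊1258/163⌋ = 7 − 7 = 0
n=35: ⌊(36·37)/163⌋ − ⌊(35·37)/163⌋ = ⌊1332/163⌋ − ⌊1295/163⌋ = 8 − 7 = 1
n=36: ⌊(37·37)/163⌋ − ⌊(36·37)/163⌋ = ⌊1369/163⌋ − ⌊1332/163⌋ = 8 − 8 = 0
n=37: ⌊(38·37)/163⌋ − ⌊(37·37)/163⌋ = ⌊1406/163⌋ − ⌊1369/163⌋ = 8 − 8 = 0
n=38: ⌊(39·37)/163⌋ − ⌊(38·37)/163⌋ = ⌊1443/163⌋ − ⌊1406/163⌋ = 8 − 8 = 0
n=39: ⌊(40·37)/163⌋ − ⌊(39·37)/163⌋ = ⌊1480/163⌋ − ⌊1443/163⌋ = 9 − 8 = 1
n=40: ⌊(41·37)/163⌋ − ⌊(40·37)/163⌋ = ⌊1517/163⌋ − ⌊1480/163⌋ = 9 − 9 = 0
n=41: ⌊(42·37)/163⌋ − ⌊(41·37)/163⌋ = ⌊1554/163⌋ − ⌊1517/163⌋ = 9 − 9 = 0
n=42: ⌊(43·37)/163⌋ − ⌊(42·37)/163⌋ = ⌊1591/163⌋ − ⌊1554/163⌋ = 9 − 9 = 0
n=43: ⌊(44·37)/163⌋ − ⌊(43·37)/163⌋ = ⌊1628/163⌋ − ⌊1591/163⌋ = 9 − 9 = 0
n=44: ⌊(45·37)/163⌋ − ⌊(44·37)/163⌋ = ⌊1665/163⌋ − ⌊1628/163⌋ = 10 − 9 = 1
n=45: ⌊(46·37)/163⌋ − ⌊(45·37)/163⌋ = ⌊1702/163⌋ − ⌊1665/163⌋ = 10 − 10 = 0
n=46: ⌊(47·37)/163⌋ − ⌊(46·37)/163⌋ = ⌊1739/163⌋ − ⌊1702/163⌋ = 10 − 10 = 0
n=47: ⌊(48·37)/163⌋ − ⌊(47·37)/163⌋ = ⌊1776/163⌋ − ⌊1739/163⌋ = 10 − 10 = 0
n=48: ⌊(49·37)/163⌋ − ⌊(48·37)/163⌋ = ⌊1813/163⌋ − ⌊1776/163⌋ = 11 − 10 = 1
n=49: ⌊(50·37)/163⌋ − ⌊(49·37)/163⌋ = ⌊1850/163⌋ − ⌊1813/163⌋ = 11 − 11 = 0
n=50: ⌊(51·37)/163⌋ − ⌊(50·37)/163⌋ = ⌊1887/163⌋ − ⌊1850/163⌋ = 11 − 11 = 0
n=51: ⌊(52·37)/163⌋ − ⌊(51·37)/163⌋ = ⌊1924/163⌋ − ⌊1887/163⌋ = 11 − 11 = 0
n=52: ⌊(53·37)/163⌋ − ⌊(52·37)/163⌋ = ⌊1961/163⌋ − ⌊1924/163⌋ = 12 − 11 = 1
n=53: ⌊(54·37)/163⌋ − ⌊(53·37)/163⌋ = ⌊1998/163⌋ − ⌊1961/163⌋ = 12 − 12 = 0
n=54: ⌊(55·37)/163⌋ − ⌊(54·37)/163⌋ = ⌊2035/163⌋ − ⌊1998/163⌋ = 12 − 12 = 0
n=55: ⌊(56·37)/163⌋ − ⌊(55·37)/163⌋ = ⌊2072/163⌋ − ⌊2035/163⌋ = 12 − 12 = 0
n=56: ⌊(57·37)/163⌋ − ⌊(56·37)/163⌋ = ⌊2109/163⌋ − ⌊2072/163⌋ = 12 − 12 = 0
n=57: ⌊(58·37)/163⌋ − ⌊(57·37)/163⌋ = ⌊2146/163⌋ − ⌊2109/163⌋ = 13 − 12 = 1
n=58: ⌊(59·37)/163⌋ − ⌊(58·37)/163⌋ = ⌊2183/163⌋ − ⌊2146/163⌋ = 13 − 13 = 0
n=59: ⌊(60·37)/163⌋ − ⌊(59·37)/163⌋ = ⌊2220/163⌋ − ⌊2183/163⌋ = 13 − 13 = 0
n=60: ⌊(61·37)/163⌋ − ⌊(60·37)/163⌋ = ⌊2257/163⌋ − ⌊2220/163⌋ = 13 − 13 = 0
n=61: ⌊(62·37)/163⌋ − ⌊(61·37)/163⌋ = ⌊2294/163⌋ − ⌊2257/163⌋ = 14 − 13 = 1
n=62: ⌊(63·37)/163⌋ − ⌊(62·37)/163⌋ = ⌊2331/163⌋ − ⌊2294/163⌋ = 14 − 14 = 0
n=63: ⌊(64·37)/163⌋ − ⌊(63·37)/163⌋ = ⌊2368/163⌋ − ⌊2331/163⌋ = 14 − 14 = 0
n=64: ⌊(65·37)/163⌋ − ⌊(64·37)/163⌋ = ⌊2405/163⌋ − ⌊2368/163⌋ = 14 − 14 = 0
n=65: ⌊(66·37)/163⌋ − ⌊(65·37)/163⌋ = ⌊2442/163⌋ − ⌊2405/163⌋ = 14 − 14 = 0
n=66: ⌊(67·37)/163⌋ − ⌊(66·37)/163⌋ = ⌊2479/163⌋ − ⌊2442/163⌋ = 15 − 14 = 1
n=67: ⌊(68·37)/163⌋ − ⌊(67·37)/163⌋ = ⌊2516/163⌋ − ⌊2479/163⌋ = 15 − 15 = 0
n=68: ⌊(69·37)/163⌋ − ⌊(68·37)/163⌋ = ⌊2553/163⌋ − ⌊2516/163⌋ = 15 − 15 = 0
n=69: ⌊(70·37)/163⌋ − ⌊(69·37)/163⌋ = ⌊2590/163⌋ − ⌊2553/163⌋ = 15 − 15 = 0
n=70: ⌊(71·37)/163⌋ − ⌊(70·37)/163⌋ = ⌊2627/163⌋ − ⌊2590/163⌋ = 16 − 15 = 1
n=71: ⌊(72·37)/163⌋ − ⌊(71·37)/163⌋ = ⌊2664/163⌋ − ⌊2627/163⌋ = 16 − 16 = 0
n=72: ⌊(73·37)/163⌋ − ⌊(72·37)/163⌋ = ⌊2701/163⌋ − ⌊2664/163⌋ = 16 − 16 = 0
n=73: ⌊(74·37)/163⌋ − ⌊(73·37)/163⌋ = ⌊2738/163⌋ − ⌊2701/163⌋ = 16 − 16 = 0
n=74: ⌊(75·37)/163⌋ − ⌊(74·37)/163⌋ = ⌊2775/163⌋ − ⌊2738/163⌋ = 17 − 16 = 1
n=75: ⌊(76·37)/163⌋ − ⌊(75·37)/163⌋ = ⌊2812/163⌋ − ⌊2775/163⌋ = 17 − 17 = 0
n=76: ⌊(77·37)/163⌋ − ⌊(76·37)/163⌋ = ⌊2849/163⌋ − ⌊2812/163⌋ = 17 − 17 = 0
n=77: ⌊(78·37)/163⌋ − ⌊(77·37)/163⌋ = ⌊2886/163⌋ − ⌊2849/163⌋ = 17 − 17 = 0
n=78: ⌊(79·37)/163⌋ − ⌊(78·37)/163⌋ = ⌊2923/163⌋ − ⌊2886/163⌋ = 17 − 17 = 0
n=79: ⌊(80·37)/163⌋ − ⌊(79·37)/163⌋ = ⌊2960/163⌋ − ⌊2923/163⌋ = 18 − 17 = 1
n=80: ⌊(81·37)/163⌋ − ⌊(80·37)/163⌋ = ⌊2997/163⌋ − ⌊2960/163⌋ = 18 − 18 = 0
n=81: ⌊(82·37)/163⌋ − ⌊(81·37)/163⌋ = ⌊3034/163⌋ − ⌊2997/163⌋ = 18 − 18 = 0
n=82: ⌊(83·37)/163⌋ − ⌊(82·37)/163⌋ = ⌊3071/163⌋ − ⌊3034/163⌋ = 18 − 18 = 0
n=83: ⌊(84·37)/163⌋ − ⌊(83·37)/163⌋ = ⌊3108/163⌋ − ⌊3071/163⌋ = 19 − 18 = 1
n=84: ⌊(85·37)/163⌋ − ⌊(84·37)/163⌋ = ⌊3145/163⌋ − ⌊3108/163⌋ = 19 − 19 = 0
n=85: ⌊(86·37)/163⌋ − ⌊(85·37)/163⌋ = ⌊3182/163⌋ − ⌊3145/163⌋ = 19 − 19 = 0
n=86: ⌊(87·37)/163⌋ − ⌊(86·37)/163⌋ = ⌊3219/163⌋ − ⌊3182/163⌋ = 19 − 19 = 0
n=87: ⌊(88·37)/163⌋ − ⌊(87·37)/163⌋ = ⌊3256/163⌋ − ⌊3219/163⌋ = 19 − 19 = 0
n=88: ⌊(89·37)/163⌋ − ⌊(88·37)/163⌋ = ⌊3293/163⌋ − ⌊3256/163⌋ = 20 − 19 = 1
n=89: ⌊(90·37)/163⌋ − ⌊(89·37)/163⌋ = ⌊3330/163⌋ − ⌊3293/163⌋ = 20 − 20 = 0
n=90: ⌊(91·37)/163⌋ − ⌊(90·37)/163⌋ = ⌊3367/163⌋ − ⌊3330/163⌋ = 20 − 20 = 0
n=91: ⌊(92·37)/163⌋ − ⌊(91·37)/163⌋ = ⌊3404/163⌋ − ⌊3367/163⌋ = 20 − 20 = 0
n=92: ⌊(93·37)/163⌋ − ⌊(92·37)/163⌋ = ⌊3441/163⌋ − ⌊3404/163⌋ = 21 − 20 = 1
n=93: ⌊(94·37)/163⌋ − ⌊(93·37)/163⌋ = ⌊3478/163⌋ − ⌊3441/163⌋ = 21 − 21 = 0
n=94: ⌊(95·37)/163⌋ − ⌊(94·37)/163⌋ = ⌊3515/163⌋ − ⌊3478/163⌋ = 21 − 21 = 0
n=95: ⌊(96·37)/163⌋ − ⌊(95·37)/163⌋ = ⌊3552/163⌋ − ⌊3515/163⌋ = 21 − 21 = 0
n=96: ⌊(97·37)/163⌋ − ⌊(96·37)/163⌋ = ⌊3589/163⌋ − ⌊3552/163⌋ = 22 − 21 = 1
n=97: ⌊(98·37)/163⌋ − ⌊(97·37)/163⌋ = ⌊3626/163⌋ − ⌊3589/163⌋ = 22 − 22 = 0
n=98: ⌊(99·37)/163⌋ − ⌊(98·37)/163⌋ = ⌊3663/163⌋ − ⌊3626/163⌋ = 22 − 22 = 0
n=99: ⌊(100·37)/163⌋ − ⌊(99·37)/163⌋ = ⌊3700/163⌋ − ⌊3663/163⌋ = 22 − 22 = 0
n=100: ⌊(101·37)/163⌋ − ⌊(100·37)/163⌋ = ⌊3737/163⌋ − ⌊3700/163⌋ = 22 − 22 = 0
n=101: ⌊(102·37)/163⌋ − ⌊(101·37)/163⌋ = ⌊3774/163⌋ − ⌊3737/163⌋ = 23 − 22 = 1
n=102: ⌊(103·37)/163⌋ − ⌊(102·37)/163⌋ = ⌊3811/163⌋ − ⌊3774/163⌋ = 23 − 23 = 0
n=103: ⌊(104·37)/163⌋ − ⌊(103·37)/163⌋ = ⌊3848/163⌋ − ⌊3811/163⌋ = 23 − 23 = 0

00001000100001000100001000100010000100010000100010001000010001000010001000100001000100001000100010000100


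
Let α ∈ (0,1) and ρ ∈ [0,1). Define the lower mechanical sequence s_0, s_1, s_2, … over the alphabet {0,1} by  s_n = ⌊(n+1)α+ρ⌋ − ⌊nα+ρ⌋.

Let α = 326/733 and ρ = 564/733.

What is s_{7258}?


(n+1)α + ρ = (7259·326 + 564) / 733 = 2366998/733
nα + ρ     = (7258·326 + 564) / 733 = 2366672/733
⌊2366998/733⌋ = 3229,  ⌊2366672/733⌋ = 3228
s_{7258} = 3229 − 3228 = 1

1


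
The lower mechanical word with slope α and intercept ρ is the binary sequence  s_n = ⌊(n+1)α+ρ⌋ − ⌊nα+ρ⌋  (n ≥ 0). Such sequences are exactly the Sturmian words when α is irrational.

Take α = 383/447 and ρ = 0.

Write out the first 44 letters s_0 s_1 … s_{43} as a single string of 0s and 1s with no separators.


01111101111110111111011111101111110111111011

n=0: ⌊(1·383)/447⌋ − ⌊(0·383)/447⌋ = ⌊383/447⌋ − ⌊0/447⌋ = 0 − 0 = 0
n=1: ⌊(2·383)/447⌋ − ⌊(1·383)/447⌋ = ⌊766/447⌋ − ⌊383/447⌋ = 1 − 0 = 1
n=2: ⌊(3·383)/447⌋ − ⌊(2·383)/447⌋ = ⌊1149/447⌋ − ⌊766/447⌋ = 2 − 1 = 1
n=3: ⌊(4·383)/447⌋ − ⌊(3·383)/447⌋ = ⌊1532/447⌋ − ⌊1149/447⌋ = 3 − 2 = 1
n=4: ⌊(5·383)/447⌋ − ⌊(4·383)/447⌋ = ⌊1915/447⌋ − ⌊1532/447⌋ = 4 − 3 = 1
n=5: ⌊(6·383)/447⌋ − ⌊(5·383)/447⌋ = ⌊2298/447⌋ − ⌊1915/447⌋ = 5 − 4 = 1
n=6: ⌊(7·383)/447⌋ − ⌊(6·383)/447⌋ = ⌊2681/447⌋ − ⌊2298/447⌋ = 5 − 5 = 0
n=7: ⌊(8·383)/447⌋ − ⌊(7·383)/447⌋ = ⌊3064/447⌋ − ⌊2681/447⌋ = 6 − 5 = 1
n=8: ⌊(9·383)/447⌋ − ⌊(8·383)/447⌋ = ⌊3447/447⌋ − ⌊3064/447⌋ = 7 − 6 = 1
n=9: ⌊(10·383)/447⌋ − ⌊(9·383)/447⌋ = ⌊3830/447⌋ − ⌊3447/447⌋ = 8 − 7 = 1
n=10: ⌊(11·383)/447⌋ − ⌊(10·383)/447⌋ = ⌊4213/447⌋ − ⌊3830/447⌋ = 9 − 8 = 1
n=11: ⌊(12·383)/447⌋ − ⌊(11·383)/447⌋ = ⌊4596/447⌋ − ⌊4213/447⌋ = 10 − 9 = 1
n=12: ⌊(13·383)/447⌋ − ⌊(12·383)/447⌋ = ⌊4979/447⌋ − ⌊4596/447⌋ = 11 − 10 = 1
n=13: ⌊(14·383)/447⌋ − ⌊(13·383)/447⌋ = ⌊5362/447⌋ − ⌊4979/447⌋ = 11 − 11 = 0
n=14: ⌊(15·383)/447⌋ − ⌊(14·383)/447⌋ = ⌊5745/447⌋ − ⌊5362/447⌋ = 12 − 11 = 1
n=15: ⌊(16·383)/447⌋ − ⌊(15·383)/447⌋ = ⌊6128/447⌋ − ⌊5745/447⌋ = 13 − 12 = 1
n=16: ⌊(17·383)/447⌋ − ⌊(16·383)/447⌋ = ⌊6511/447⌋ − ⌊6128/447⌋ = 14 − 13 = 1
n=17: ⌊(18·383)/447⌋ − ⌊(17·383)/447⌋ = ⌊6894/447⌋ − ⌊6511/447⌋ = 15 − 14 = 1
n=18: ⌊(19·383)/447⌋ − ⌊(18·383)/447⌋ = ⌊7277/447⌋ − ⌊6894/447⌋ = 16 − 15 = 1
n=19: ⌊(20·383)/447⌋ − ⌊(19·383)/447⌋ = ⌊7660/447⌋ − ⌊7277/447⌋ = 17 − 16 = 1
n=20: ⌊(21·383)/447⌋ − ⌊(20·383)/447⌋ = ⌊8043/447⌋ − ⌊7660/447⌋ = 17 − 17 = 0
n=21: ⌊(22·383)/447⌋ − ⌊(21·383)/447⌋ = ⌊8426/447⌋ − ⌊8043/447⌋ = 18 − 17 = 1
n=22: ⌊(23·383)/447⌋ − ⌊(22·383)/447⌋ = ⌊8809/447⌋ − ⌊8426/447⌋ = 19 − 18 = 1
n=23: ⌊(24·383)/447⌋ − ⌊(23·383)/447⌋ = ⌊9192/447⌋ − ⌊8809/447⌋ = 20 − 19 = 1
n=24: ⌊(25·383)/447⌋ − ⌊(24·383)/447⌋ = ⌊9575/447⌋ − ⌊9192/447⌋ = 21 − 20 = 1
n=25: ⌊(26·383)/447⌋ − ⌊(25·383)/447⌋ = ⌊9958/447⌋ − ⌊9575/447⌋ = 22 − 21 = 1
n=26: ⌊(27·383)/447⌋ − ⌊(26·383)/447⌋ = ⌊10341/447⌋ − ⌊9958/447⌋ = 23 − 22 = 1
n=27: ⌊(28·383)/447⌋ − ⌊(27·383)/447⌋ = ⌊10724/447⌋ − ⌊10341/447⌋ = 23 − 23 = 0
n=28: ⌊(29·383)/447⌋ − ⌊(28·383)/447⌋ = ⌊11107/447⌋ − ⌊10724/447⌋ = 24 − 23 = 1
n=29: ⌊(30·383)/447⌋ − ⌊(29·383)/447⌋ = ⌊11490/447⌋ − ⌊11107/447⌋ = 25 − 24 = 1
n=30: ⌊(31·383)/447⌋ − ⌊(30·383)/447⌋ = ⌊11873/447⌋ − ⌊11490/447⌋ = 26 − 25 = 1
n=31: ⌊(32·383)/447⌋ − ⌊(31·383)/447⌋ = ⌊12256/447⌋ − ⌊11873/447⌋ = 27 − 26 = 1
n=32: ⌊(33·383)/447⌋ − ⌊(32·383)/447⌋ = ⌊12639/447⌋ − ⌊12256/447⌋ = 28 − 27 = 1
n=33: ⌊(34·383)/447⌋ − ⌊(33·383)/447⌋ = ⌊13022/447⌋ − ⌊12639/447⌋ = 29 − 28 = 1
n=34: ⌊(35·383)/447⌋ − ⌊(34·383)/447⌋ = ⌊13405/447⌋ − ⌊13022/447⌋ = 29 − 29 = 0
n=35: ⌊(36·383)/447⌋ − ⌊(35·383)/447⌋ = ⌊13788/447⌋ − ⌊13405/447⌋ = 30 − 29 = 1
n=36: ⌊(37·383)/447⌋ − ⌊(36·383)/447⌋ = ⌊14171/447⌋ − ⌊13788/447⌋ = 31 − 30 = 1
n=37: ⌊(38·383)/447⌋ − ⌊(37·383)/447⌋ = ⌊14554/447⌋ − ⌊14171/447⌋ = 32 − 31 = 1
n=38: ⌊(39·383)/447⌋ − ⌊(38·383)/447⌋ = ⌊14937/447⌋ − ⌊14554/447⌋ = 33 − 32 = 1
n=39: ⌊(40·383)/447⌋ − ⌊(39·383)/447⌋ = ⌊15320/447⌋ − ⌊14937/447⌋ = 34 − 33 = 1
n=40: ⌊(41·383)/447⌋ − ⌊(40·383)/447⌋ = ⌊15703/447⌋ − ⌊15320/447⌋ = 35 − 34 = 1
n=41: ⌊(42·383)/447⌋ − ⌊(41·383)/447⌋ = ⌊16086/447⌋ − ⌊15703/447⌋ = 35 − 35 = 0
n=42: ⌊(43·383)/447⌋ − ⌊(42·383)/447⌋ = ⌊16469/447⌋ − ⌊16086/447⌋ = 36 − 35 = 1
n=43: ⌊(44·383)/447⌋ − ⌊(43·383)/447⌋ = ⌊16852/447⌋ − ⌊16469/447⌋ = 37 − 36 = 1


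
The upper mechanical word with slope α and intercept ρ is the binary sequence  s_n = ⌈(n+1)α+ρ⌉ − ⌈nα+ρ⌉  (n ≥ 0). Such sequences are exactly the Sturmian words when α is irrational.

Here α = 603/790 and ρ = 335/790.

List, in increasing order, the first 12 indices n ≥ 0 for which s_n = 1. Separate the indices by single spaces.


0 2 3 4 5 7 8 9 11 12 13 15

n=0: ⌈938/790⌉−⌈335/790⌉ = 2−1 = 1  ← one
n=1: ⌈1541/790⌉−⌈938/790⌉ = 2−2 = 0
n=2: ⌈2144/790⌉−⌈1541/790⌉ = 3−2 = 1  ← one
n=3: ⌈2747/790⌉−⌈2144/790⌉ = 4−3 = 1  ← one
n=4: ⌈3350/790⌉−⌈2747/790⌉ = 5−4 = 1  ← one
n=5: ⌈3953/790⌉−⌈3350/790⌉ = 6−5 = 1  ← one
n=6: ⌈4556/790⌉−⌈3953/790⌉ = 6−6 = 0
n=7: ⌈5159/790⌉−⌈4556/790⌉ = 7−6 = 1  ← one
n=8: ⌈5762/790⌉−⌈5159/790⌉ = 8−7 = 1  ← one
n=9: ⌈6365/790⌉−⌈5762/790⌉ = 9−8 = 1  ← one
n=10: ⌈6968/790⌉−⌈6365/790⌉ = 9−9 = 0
n=11: ⌈7571/790⌉−⌈6968/790⌉ = 10−9 = 1  ← one
n=12: ⌈8174/790⌉−⌈7571/790⌉ = 11−10 = 1  ← one
n=13: ⌈8777/790⌉−⌈8174/790⌉ = 12−11 = 1  ← one
n=14: ⌈9380/790⌉−⌈8777/790⌉ = 12−12 = 0
n=15: ⌈9983/790⌉−⌈9380/790⌉ = 13−12 = 1  ← one
positions of the first 12 ones: 0 2 3 4 5 7 8 9 11 12 13 15


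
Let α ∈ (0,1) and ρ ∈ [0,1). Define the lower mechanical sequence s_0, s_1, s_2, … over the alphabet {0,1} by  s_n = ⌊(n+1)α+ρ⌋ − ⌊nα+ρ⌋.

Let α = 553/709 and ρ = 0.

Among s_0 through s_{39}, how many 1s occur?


31

#1s = Σ_{n=0}^{39} s_n = Σ_{n=0}^{39} (⌊(n+1)α+ρ⌋ − ⌊nα+ρ⌋)
the sum telescopes: every ⌊nα+ρ⌋ with 0 < n < 40 appears once with + and once with −, leaving ⌊40α+ρ⌋ − ⌊0·α+ρ⌋
40α + ρ = (40·553) / 709 = 22120/709
ρ = 0/709
⌊22120/709⌋ = 31,  ⌊0/709⌋ = 0
#1s = 31 − 0 = 31


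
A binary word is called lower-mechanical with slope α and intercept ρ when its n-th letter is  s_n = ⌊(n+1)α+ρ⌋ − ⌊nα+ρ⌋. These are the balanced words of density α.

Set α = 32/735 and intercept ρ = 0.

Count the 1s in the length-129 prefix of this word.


5

#1s = Σ_{n=0}^{128} s_n = Σ_{n=0}^{128} (⌊(n+1)α+ρ⌋ − ⌊nα+ρ⌋)
the sum telescopes: every ⌊nα+ρ⌋ with 0 < n < 129 appears once with + and once with −, leaving ⌊129α+ρ⌋ − ⌊0·α+ρ⌋
129α + ρ = (129·32) / 735 = 4128/735
ρ = 0/735
⌊4128/735⌋ = 5,  ⌊0/735⌋ = 0
#1s = 5 − 0 = 5


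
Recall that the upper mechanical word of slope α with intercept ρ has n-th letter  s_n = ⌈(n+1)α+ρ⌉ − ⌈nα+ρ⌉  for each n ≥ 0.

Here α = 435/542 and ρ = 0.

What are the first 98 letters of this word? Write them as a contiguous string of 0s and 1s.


n=0: ⌈(1·435)/542⌉ − ⌈(0·435)/542⌉ = ⌈435/542⌉ − ⌈0/542⌉ = 1 − 0 = 1
n=1: ⌈(2·435)/542⌉ − ⌈(1·435)/542⌉ = ⌈870/542⌉ − ⌈435/542⌉ = 2 − 1 = 1
n=2: ⌈(3·435)/542⌉ − ⌈(2·435)/542⌉ = ⌈1305/542⌉ − ⌈870/542⌉ = 3 − 2 = 1
n=3: ⌈(4·435)/542⌉ − ⌈(3·435)/542⌉ = ⌈1740/542⌉ − ⌈1305/542⌉ = 4 − 3 = 1
n=4: ⌈(5·435)/542⌉ − ⌈(4·435)/542⌉ = ⌈2175/542⌉ − ⌈1740/542⌉ = 5 − 4 = 1
n=5: ⌈(6·435)/542⌉ − ⌈(5·435)/542⌉ = ⌈2610/542⌉ − ⌈2175/542⌉ = 5 − 5 = 0
n=6: ⌈(7·435)/542⌉ − ⌈(6·435)/542⌉ = ⌈3045/542⌉ − ⌈2610/542⌉ = 6 − 5 = 1
n=7: ⌈(8·435)/542⌉ − ⌈(7·435)/542⌉ = ⌈3480/542⌉ − ⌈3045/542⌉ = 7 − 6 = 1
n=8: ⌈(9·435)/542⌉ − ⌈(8·435)/542⌉ = ⌈3915/542⌉ − ⌈3480/542⌉ = 8 − 7 = 1
n=9: ⌈(10·435)/542⌉ − ⌈(9·435)/542⌉ = ⌈4350/542⌉ − ⌈3915/542⌉ = 9 − 8 = 1
n=10: ⌈(11·435)/542⌉ − ⌈(10·435)/542⌉ = ⌈4785/542⌉ − ⌈4350/542⌉ = 9 − 9 = 0
n=11: ⌈(12·435)/542⌉ − ⌈(11·435)/542⌉ = ⌈5220/542⌉ − ⌈4785/542⌉ = 10 − 9 = 1
n=12: ⌈(13·435)/542⌉ − ⌈(12·435)/542⌉ = ⌈5655/542⌉ − ⌈5220/542⌉ = 11 − 10 = 1
n=13: ⌈(14·435)/542⌉ − ⌈(13·435)/542⌉ = ⌈6090/542⌉ − ⌈5655/542⌉ = 12 − 11 = 1
n=14: ⌈(15·435)/542⌉ − ⌈(14·435)/542⌉ = ⌈6525/542⌉ − ⌈6090/542⌉ = 13 − 12 = 1
n=15: ⌈(16·435)/542⌉ − ⌈(15·435)/542⌉ = ⌈6960/542⌉ − ⌈6525/542⌉ = 13 − 13 = 0
n=16: ⌈(17·435)/542⌉ − ⌈(16·435)/542⌉ = ⌈7395/542⌉ − ⌈6960/542⌉ = 14 − 13 = 1
n=17: ⌈(18·435)/542⌉ − ⌈(17·435)/542⌉ = ⌈7830/542⌉ − ⌈7395/542⌉ = 15 − 14 = 1
n=18: ⌈(19·435)/542⌉ − ⌈(18·435)/542⌉ = ⌈8265/542⌉ − ⌈7830/542⌉ = 16 − 15 = 1
n=19: ⌈(20·435)/542⌉ − ⌈(19·435)/542⌉ = ⌈8700/542⌉ − ⌈8265/542⌉ = 17 − 16 = 1
n=20: ⌈(21·435)/542⌉ − ⌈(20·435)/542⌉ = ⌈9135/542⌉ − ⌈8700/542⌉ = 17 − 17 = 0
n=21: ⌈(22·435)/542⌉ − ⌈(21·435)/542⌉ = ⌈9570/542⌉ − ⌈9135/542⌉ = 18 − 17 = 1
n=22: ⌈(23·435)/542⌉ − ⌈(22·435)/542⌉ = ⌈10005/542⌉ − ⌈9570/542⌉ = 19 − 18 = 1
n=23: ⌈(24·435)/542⌉ − ⌈(23·435)/542⌉ = ⌈10440/542⌉ − ⌈10005/542⌉ = 20 − 19 = 1
n=24: ⌈(25·435)/542⌉ − ⌈(24·435)/542⌉ = ⌈10875/542⌉ − ⌈10440/542⌉ = 21 − 20 = 1
n=25: ⌈(26·435)/542⌉ − ⌈(25·435)/542⌉ = ⌈11310/542⌉ − ⌈10875/542⌉ = 21 − 21 = 0
n=26: ⌈(27·435)/542⌉ − ⌈(26·435)/542⌉ = ⌈11745/542⌉ − ⌈11310/542⌉ = 22 − 21 = 1
n=27: ⌈(28·435)/542⌉ − ⌈(27·435)/542⌉ = ⌈12180/542⌉ − ⌈11745/542⌉ = 23 − 22 = 1
n=28: ⌈(29·435)/542⌉ − ⌈(28·435)/542⌉ = ⌈12615/542⌉ − ⌈12180/542⌉ = 24 − 23 = 1
n=29: ⌈(30·435)/542⌉ − ⌈(29·435)/542⌉ = ⌈13050/542⌉ − ⌈12615/542⌉ = 25 − 24 = 1
n=30: ⌈(31·435)/542⌉ − ⌈(30·435)/542⌉ = ⌈13485/542⌉ − ⌈13050/542⌉ = 25 − 25 = 0
n=31: ⌈(32·435)/542⌉ − ⌈(31·435)/542⌉ = ⌈13920/542⌉ − ⌈13485/542⌉ = 26 − 25 = 1
n=32: ⌈(33·435)/542⌉ − ⌈(32·435)/542⌉ = ⌈14355/542⌉ − ⌈13920/542⌉ = 27 − 26 = 1
n=33: ⌈(34·435)/542⌉ − ⌈(33·435)/542⌉ = ⌈14790/542⌉ − ⌈14355/542⌉ = 28 − 27 = 1
n=34: ⌈(35·435)/542⌉ − ⌈(34·435)/542⌉ = ⌈15225/542⌉ − ⌈14790/542⌉ = 29 − 28 = 1
n=35: ⌈(36·435)/542⌉ − ⌈(35·435)/542⌉ = ⌈15660/542⌉ − ⌈15225/542⌉ = 29 − 29 = 0
n=36: ⌈(37·435)/542⌉ − ⌈(36·435)/542⌉ = ⌈16095/542⌉ − ⌈15660/542⌉ = 30 − 29 = 1
n=37: ⌈(38·435)/542⌉ − ⌈(37·435)/542⌉ = ⌈16530/542⌉ − ⌈16095/542⌉ = 31 − 30 = 1
n=38: ⌈(39·435)/542⌉ − ⌈(38·435)/542⌉ = ⌈16965/542⌉ − ⌈16530/542⌉ = 32 − 31 = 1
n=39: ⌈(40·435)/542⌉ − ⌈(39·435)/542⌉ = ⌈17400/542⌉ − ⌈16965/542⌉ = 33 − 32 = 1
n=40: ⌈(41·435)/542⌉ − ⌈(40·435)/542⌉ = ⌈17835/542⌉ − ⌈17400/542⌉ = 33 − 33 = 0
n=41: ⌈(42·435)/542⌉ − ⌈(41·435)/542⌉ = ⌈18270/542⌉ − ⌈17835/542⌉ = 34 − 33 = 1
n=42: ⌈(43·435)/542⌉ − ⌈(42·435)/542⌉ = ⌈18705/542⌉ − ⌈18270/542⌉ = 35 − 34 = 1
n=43: ⌈(44·435)/542⌉ − ⌈(43·435)/542⌉ = ⌈19140/542⌉ − ⌈18705/542⌉ = 36 − 35 = 1
n=44: ⌈(45·435)/542⌉ − ⌈(44·435)/542⌉ = ⌈19575/542⌉ − ⌈19140/542⌉ = 37 − 36 = 1
n=45: ⌈(46·435)/542⌉ − ⌈(45·435)/542⌉ = ⌈20010/542⌉ − ⌈19575/542⌉ = 37 − 37 = 0
n=46: ⌈(47·435)/542⌉ − ⌈(46·435)/542⌉ = ⌈20445/542⌉ − ⌈20010/542⌉ = 38 − 37 = 1
n=47: ⌈(48·435)/542⌉ − ⌈(47·435)/542⌉ = ⌈20880/542⌉ − ⌈20445/542⌉ = 39 − 38 = 1
n=48: ⌈(49·435)/542⌉ − ⌈(48·435)/542⌉ = ⌈21315/542⌉ − ⌈20880/542⌉ = 40 − 39 = 1
n=49: ⌈(50·435)/542⌉ − ⌈(49·435)/542⌉ = ⌈21750/542⌉ − ⌈21315/542⌉ = 41 − 40 = 1
n=50: ⌈(51·435)/542⌉ − ⌈(50·435)/542⌉ = ⌈22185/542⌉ − ⌈21750/542⌉ = 41 − 41 = 0
n=51: ⌈(52·435)/542⌉ − ⌈(51·435)/542⌉ = ⌈22620/542⌉ − ⌈22185/542⌉ = 42 − 41 = 1
n=52: ⌈(53·435)/542⌉ − ⌈(52·435)/542⌉ = ⌈23055/542⌉ − ⌈22620/542⌉ = 43 − 42 = 1
n=53: ⌈(54·435)/542⌉ − ⌈(53·435)/542⌉ = ⌈23490/542⌉ − ⌈23055/542⌉ = 44 − 43 = 1
n=54: ⌈(55·435)/542⌉ − ⌈(54·435)/542⌉ = ⌈23925/542⌉ − ⌈23490/542⌉ = 45 − 44 = 1
n=55: ⌈(56·435)/542⌉ − ⌈(55·435)/542⌉ = ⌈24360/542⌉ − ⌈23925/542⌉ = 45 − 45 = 0
n=56: ⌈(57·435)/542⌉ − ⌈(56·435)/542⌉ = ⌈24795/542⌉ − ⌈24360/542⌉ = 46 − 45 = 1
n=57: ⌈(58·435)/542⌉ − ⌈(57·435)/542⌉ = ⌈25230/542⌉ − ⌈24795/542⌉ = 47 − 46 = 1
n=58: ⌈(59·435)/542⌉ − ⌈(58·435)/542⌉ = ⌈25665/542⌉ − ⌈25230/542⌉ = 48 − 47 = 1
n=59: ⌈(60·435)/542⌉ − ⌈(59·435)/542⌉ = ⌈26100/542⌉ − ⌈25665/542⌉ = 49 − 48 = 1
n=60: ⌈(61·435)/542⌉ − ⌈(60·435)/542⌉ = ⌈26535/542⌉ − ⌈26100/542⌉ = 49 − 49 = 0
n=61: ⌈(62·435)/542⌉ − ⌈(61·435)/542⌉ = ⌈26970/542⌉ − ⌈26535/542⌉ = 50 − 49 = 1
n=62: ⌈(63·435)/542⌉ − ⌈(62·435)/542⌉ = ⌈27405/542⌉ − ⌈26970/542⌉ = 51 − 50 = 1
n=63: ⌈(64·435)/542⌉ − ⌈(63·435)/542⌉ = ⌈27840/542⌉ − ⌈27405/542⌉ = 52 − 51 = 1
n=64: ⌈(65·435)/542⌉ − ⌈(64·435)/542⌉ = ⌈28275/542⌉ − ⌈27840/542⌉ = 53 − 52 = 1
n=65: ⌈(66·435)/542⌉ − ⌈(65·435)/542⌉ = ⌈28710/542⌉ − ⌈28275/542⌉ = 53 − 53 = 0
n=66: ⌈(67·435)/542⌉ − ⌈(66·435)/542⌉ = ⌈29145/542⌉ − ⌈28710/542⌉ = 54 − 53 = 1
n=67: ⌈(68·435)/542⌉ − ⌈(67·435)/542⌉ = ⌈29580/542⌉ − ⌈29145/542⌉ = 55 − 54 = 1
n=68: ⌈(69·435)/542⌉ − ⌈(68·435)/542⌉ = ⌈30015/542⌉ − ⌈29580/542⌉ = 56 − 55 = 1
n=69: ⌈(70·435)/542⌉ − ⌈(69·435)/542⌉ = ⌈30450/542⌉ − ⌈30015/542⌉ = 57 − 56 = 1
n=70: ⌈(71·435)/542⌉ − ⌈(70·435)/542⌉ = ⌈30885/542⌉ − ⌈30450/542⌉ = 57 − 57 = 0
n=71: ⌈(72·435)/542⌉ − ⌈(71·435)/542⌉ = ⌈31320/542⌉ − ⌈30885/542⌉ = 58 − 57 = 1
n=72: ⌈(73·435)/542⌉ − ⌈(72·435)/542⌉ = ⌈31755/542⌉ − ⌈31320/542⌉ = 59 − 58 = 1
n=73: ⌈(74·435)/542⌉ − ⌈(73·435)/542⌉ = ⌈32190/542⌉ − ⌈31755/542⌉ = 60 − 59 = 1
n=74: ⌈(75·435)/542⌉ − ⌈(74·435)/542⌉ = ⌈32625/542⌉ − ⌈32190/542⌉ = 61 − 60 = 1
n=75: ⌈(76·435)/542⌉ − ⌈(75·435)/542⌉ = ⌈33060/542⌉ − ⌈32625/542⌉ = 61 − 61 = 0
n=76: ⌈(77·435)/542⌉ − ⌈(76·435)/542⌉ = ⌈33495/542⌉ − ⌈33060/542⌉ = 62 − 61 = 1
n=77: ⌈(78·435)/542⌉ − ⌈(77·435)/542⌉ = ⌈33930/542⌉ − ⌈33495/542⌉ = 63 − 62 = 1
n=78: ⌈(79·435)/542⌉ − ⌈(78·435)/542⌉ = ⌈34365/542⌉ − ⌈33930/542⌉ = 64 − 63 = 1
n=79: ⌈(80·435)/542⌉ − ⌈(79·435)/542⌉ = ⌈34800/542⌉ − ⌈34365/542⌉ = 65 − 64 = 1
n=80: ⌈(81·435)/542⌉ − ⌈(80·435)/542⌉ = ⌈35235/542⌉ − ⌈34800/542⌉ = 66 − 65 = 1
n=81: ⌈(82·435)/542⌉ − ⌈(81·435)/542⌉ = ⌈35670/542⌉ − ⌈35235/542⌉ = 66 − 66 = 0
n=82: ⌈(83·435)/542⌉ − ⌈(82·435)/542⌉ = ⌈36105/542⌉ − ⌈35670/542⌉ = 67 − 66 = 1
n=83: ⌈(84·435)/542⌉ − ⌈(83·435)/542⌉ = ⌈36540/542⌉ − ⌈36105/542⌉ = 68 − 67 = 1
n=84: ⌈(85·435)/542⌉ − ⌈(84·435)/542⌉ = ⌈36975/542⌉ − ⌈36540/542⌉ = 69 − 68 = 1
n=85: ⌈(86·435)/542⌉ − ⌈(85·435)/542⌉ = ⌈37410/542⌉ − ⌈36975/542⌉ = 70 − 69 = 1
n=86: ⌈(87·435)/542⌉ − ⌈(86·435)/542⌉ = ⌈37845/542⌉ − ⌈37410/542⌉ = 70 − 70 = 0
n=87: ⌈(88·435)/542⌉ − ⌈(87·435)/542⌉ = ⌈38280/542⌉ − ⌈37845/542⌉ = 71 − 70 = 1
n=88: ⌈(89·435)/542⌉ − ⌈(88·435)/542⌉ = ⌈38715/542⌉ − ⌈38280/542⌉ = 72 − 71 = 1
n=89: ⌈(90·435)/542⌉ − ⌈(89·435)/542⌉ = ⌈39150/542⌉ − ⌈38715/542⌉ = 73 − 72 = 1
n=90: ⌈(91·435)/542⌉ − ⌈(90·435)/542⌉ = ⌈39585/542⌉ − ⌈39150/542⌉ = 74 − 73 = 1
n=91: ⌈(92·435)/542⌉ − ⌈(91·435)/542⌉ = ⌈40020/542⌉ − ⌈39585/542⌉ = 74 − 74 = 0
n=92: ⌈(93·435)/542⌉ − ⌈(92·435)/542⌉ = ⌈40455/542⌉ − ⌈40020/542⌉ = 75 − 74 = 1
n=93: ⌈(94·435)/542⌉ − ⌈(93·435)/542⌉ = ⌈40890/542⌉ − ⌈40455/542⌉ = 76 − 75 = 1
n=94: ⌈(95·435)/542⌉ − ⌈(94·435)/542⌉ = ⌈41325/542⌉ − ⌈40890/542⌉ = 77 − 76 = 1
n=95: ⌈(96·435)/542⌉ − ⌈(95·435)/542⌉ = ⌈41760/542⌉ − ⌈41325/542⌉ = 78 − 77 = 1
n=96: ⌈(97·435)/542⌉ − ⌈(96·435)/542⌉ = ⌈42195/542⌉ − ⌈41760/542⌉ = 78 − 78 = 0
n=97: ⌈(98·435)/542⌉ − ⌈(97·435)/542⌉ = ⌈42630/542⌉ − ⌈42195/542⌉ = 79 − 78 = 1

11111011110111101111011110111101111011110111101111011110111101111011110111101111101111011110111101


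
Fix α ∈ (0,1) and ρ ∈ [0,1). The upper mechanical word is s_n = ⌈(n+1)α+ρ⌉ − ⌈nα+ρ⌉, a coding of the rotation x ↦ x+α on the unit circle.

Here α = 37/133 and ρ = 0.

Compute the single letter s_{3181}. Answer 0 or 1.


1

(n+1)α + ρ = (3182·37) / 133 = 117734/133
nα + ρ     = (3181·37) / 133 = 117697/133
⌈117734/133⌉ = 886,  ⌈117697/133⌉ = 885
s_{3181} = 886 − 885 = 1


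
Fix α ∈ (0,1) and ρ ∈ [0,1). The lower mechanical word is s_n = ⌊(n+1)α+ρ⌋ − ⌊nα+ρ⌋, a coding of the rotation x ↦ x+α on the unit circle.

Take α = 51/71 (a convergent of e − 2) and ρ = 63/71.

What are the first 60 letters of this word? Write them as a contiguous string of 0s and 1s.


n=0: ⌊(1·51+63)/71⌋ − ⌊(0·51+63)/71⌋ = ⌊114/71⌋ − ⌊63/71⌋ = 1 − 0 = 1
n=1: ⌊(2·51+63)/71⌋ − ⌊(1·51+63)/71⌋ = ⌊165/71⌋ − ⌊114/71⌋ = 2 − 1 = 1
n=2: ⌊(3·51+63)/71⌋ − ⌊(2·51+63)/71⌋ = ⌊216/71⌋ − ⌊165/71⌋ = 3 − 2 = 1
n=3: ⌊(4·51+63)/71⌋ − ⌊(3·51+63)/71⌋ = ⌊267/71⌋ − ⌊216/71⌋ = 3 − 3 = 0
n=4: ⌊(5·51+63)/71⌋ − ⌊(4·51+63)/71⌋ = ⌊318/71⌋ − ⌊267/71⌋ = 4 − 3 = 1
n=5: ⌊(6·51+63)/71⌋ − ⌊(5·51+63)/71⌋ = ⌊369/71⌋ − ⌊318/71⌋ = 5 − 4 = 1
n=6: ⌊(7·51+63)/71⌋ − ⌊(6·51+63)/71⌋ = ⌊420/71⌋ − ⌊369/71⌋ = 5 − 5 = 0
n=7: ⌊(8·51+63)/71⌋ − ⌊(7·51+63)/71⌋ = ⌊471/71⌋ − ⌊420/71⌋ = 6 − 5 = 1
n=8: ⌊(9·51+63)/71⌋ − ⌊(8·51+63)/71⌋ = ⌊522/71⌋ − ⌊471/71⌋ = 7 − 6 = 1
n=9: ⌊(10·51+63)/71⌋ − ⌊(9·51+63)/71⌋ = ⌊573/71⌋ − ⌊522/71⌋ = 8 − 7 = 1
n=10: ⌊(11·51+63)/71⌋ − ⌊(10·51+63)/71⌋ = ⌊624/71⌋ − ⌊573/71⌋ = 8 − 8 = 0
n=11: ⌊(12·51+63)/71⌋ − ⌊(11·51+63)/71⌋ = ⌊675/71⌋ − ⌊624/71⌋ = 9 − 8 = 1
n=12: ⌊(13·51+63)/71⌋ − ⌊(12·51+63)/71⌋ = ⌊726/71⌋ − ⌊675/71⌋ = 10 − 9 = 1
n=13: ⌊(14·51+63)/71⌋ − ⌊(13·51+63)/71⌋ = ⌊777/71⌋ − ⌊726/71⌋ = 10 − 10 = 0
n=14: ⌊(15·51+63)/71⌋ − ⌊(14·51+63)/71⌋ = ⌊828/71⌋ − ⌊777/71⌋ = 11 − 10 = 1
n=15: ⌊(16·51+63)/71⌋ − ⌊(15·51+63)/71⌋ = ⌊879/71⌋ − ⌊828/71⌋ = 12 − 11 = 1
n=16: ⌊(17·51+63)/71⌋ − ⌊(16·51+63)/71⌋ = ⌊930/71⌋ − ⌊879/71⌋ = 13 − 12 = 1
n=17: ⌊(18·51+63)/71⌋ − ⌊(17·51+63)/71⌋ = ⌊981/71⌋ − ⌊930/71⌋ = 13 − 13 = 0
n=18: ⌊(19·51+63)/71⌋ − ⌊(18·51+63)/71⌋ = ⌊1032/71⌋ − ⌊981/71⌋ = 14 − 13 = 1
n=19: ⌊(20·51+63)/71⌋ − ⌊(19·51+63)/71⌋ = ⌊1083/71⌋ − ⌊1032/71⌋ = 15 − 14 = 1
n=20: ⌊(21·51+63)/71⌋ − ⌊(20·51+63)/71⌋ = ⌊1134/71⌋ − ⌊1083/71⌋ = 15 − 15 = 0
n=21: ⌊(22·51+63)/71⌋ − ⌊(21·51+63)/71⌋ = ⌊1185/71⌋ − ⌊1134/71⌋ = 16 − 15 = 1
n=22: ⌊(23·51+63)/71⌋ − ⌊(22·51+63)/71⌋ = ⌊1236/71⌋ − ⌊1185/71⌋ = 17 − 16 = 1
n=23: ⌊(24·51+63)/71⌋ − ⌊(23·51+63)/71⌋ = ⌊1287/71⌋ − ⌊1236/71⌋ = 18 − 17 = 1
n=24: ⌊(25·51+63)/71⌋ − ⌊(24·51+63)/71⌋ = ⌊1338/71⌋ − ⌊1287/71⌋ = 18 − 18 = 0
n=25: ⌊(26·51+63)/71⌋ − ⌊(25·51+63)/71⌋ = ⌊1389/71⌋ − ⌊1338/71⌋ = 19 − 18 = 1
n=26: ⌊(27·51+63)/71⌋ − ⌊(26·51+63)/71⌋ = ⌊1440/71⌋ − ⌊1389/71⌋ = 20 − 19 = 1
n=27: ⌊(28·51+63)/71⌋ − ⌊(27·51+63)/71⌋ = ⌊1491/71⌋ − ⌊1440/71⌋ = 21 − 20 = 1
n=28: ⌊(29·51+63)/71⌋ − ⌊(28·51+63)/71⌋ = ⌊1542/71⌋ − ⌊1491/71⌋ = 21 − 21 = 0
n=29: ⌊(30·51+63)/71⌋ − ⌊(29·51+63)/71⌋ = ⌊1593/71⌋ − ⌊1542/71⌋ = 22 − 21 = 1
n=30: ⌊(31·51+63)/71⌋ − ⌊(30·51+63)/71⌋ = ⌊1644/71⌋ − ⌊1593/71⌋ = 23 − 22 = 1
n=31: ⌊(32·51+63)/71⌋ − ⌊(31·51+63)/71⌋ = ⌊1695/71⌋ − ⌊1644/71⌋ = 23 − 23 = 0
n=32: ⌊(33·51+63)/71⌋ − ⌊(32·51+63)/71⌋ = ⌊1746/71⌋ − ⌊1695/71⌋ = 24 − 23 = 1
n=33: ⌊(34·51+63)/71⌋ − ⌊(33·51+63)/71⌋ = ⌊1797/71⌋ − ⌊1746/71⌋ = 25 − 24 = 1
n=34: ⌊(35·51+63)/71⌋ − ⌊(34·51+63)/71⌋ = ⌊1848/71⌋ − ⌊1797/71⌋ = 26 − 25 = 1
n=35: ⌊(36·51+63)/71⌋ − ⌊(35·51+63)/71⌋ = ⌊1899/71⌋ − ⌊1848/71⌋ = 26 − 26 = 0
n=36: ⌊(37·51+63)/71⌋ − ⌊(36·51+63)/71⌋ = ⌊1950/71⌋ − ⌊1899/71⌋ = 27 − 26 = 1
n=37: ⌊(38·51+63)/71⌋ − ⌊(37·51+63)/71⌋ = ⌊2001/71⌋ − ⌊1950/71⌋ = 28 − 27 = 1
n=38: ⌊(39·51+63)/71⌋ − ⌊(38·51+63)/71⌋ = ⌊2052/71⌋ − ⌊2001/71⌋ = 28 − 28 = 0
n=39: ⌊(40·51+63)/71⌋ − ⌊(39·51+63)/71⌋ = ⌊2103/71⌋ − ⌊2052/71⌋ = 29 − 28 = 1
n=40: ⌊(41·51+63)/71⌋ − ⌊(40·51+63)/71⌋ = ⌊2154/71⌋ − ⌊2103/71⌋ = 30 − 29 = 1
n=41: ⌊(42·51+63)/71⌋ − ⌊(41·51+63)/71⌋ = ⌊2205/71⌋ − ⌊2154/71⌋ = 31 − 30 = 1
n=42: ⌊(43·51+63)/71⌋ − ⌊(42·51+63)/71⌋ = ⌊2256/71⌋ − ⌊2205/71⌋ = 31 − 31 = 0
n=43: ⌊(44·51+63)/71⌋ − ⌊(43·51+63)/71⌋ = ⌊2307/71⌋ − ⌊2256/71⌋ = 32 − 31 = 1
n=44: ⌊(45·51+63)/71⌋ − ⌊(44·51+63)/71⌋ = ⌊2358/71⌋ − ⌊2307/71⌋ = 33 − 32 = 1
n=45: ⌊(46·51+63)/71⌋ − ⌊(45·51+63)/71⌋ = ⌊2409/71⌋ − ⌊2358/71⌋ = 33 − 33 = 0
n=46: ⌊(47·51+63)/71⌋ − ⌊(46·51+63)/71⌋ = ⌊2460/71⌋ − ⌊2409/71⌋ = 34 − 33 = 1
n=47: ⌊(48·51+63)/71⌋ − ⌊(47·51+63)/71⌋ = ⌊2511/71⌋ − ⌊2460/71⌋ = 35 − 34 = 1
n=48: ⌊(49·51+63)/71⌋ − ⌊(48·51+63)/71⌋ = ⌊2562/71⌋ − ⌊2511/71⌋ = 36 − 35 = 1
n=49: ⌊(50·51+63)/71⌋ − ⌊(49·51+63)/71⌋ = ⌊2613/71⌋ − ⌊2562/71⌋ = 36 − 36 = 0
n=50: ⌊(51·51+63)/71⌋ − ⌊(50·51+63)/71⌋ = ⌊2664/71⌋ − ⌊2613/71⌋ = 37 − 36 = 1
n=51: ⌊(52·51+63)/71⌋ − ⌊(51·51+63)/71⌋ = ⌊2715/71⌋ − ⌊2664/71⌋ = 38 − 37 = 1
n=52: ⌊(53·51+63)/71⌋ − ⌊(52·51+63)/71⌋ = ⌊2766/71⌋ − ⌊2715/71⌋ = 38 − 38 = 0
n=53: ⌊(54·51+63)/71⌋ − ⌊(53·51+63)/71⌋ = ⌊2817/71⌋ − ⌊2766/71⌋ = 39 − 38 = 1
n=54: ⌊(55·51+63)/71⌋ − ⌊(54·51+63)/71⌋ = ⌊2868/71⌋ − ⌊2817/71⌋ = 40 − 39 = 1
n=55: ⌊(56·51+63)/71⌋ − ⌊(55·51+63)/71⌋ = ⌊2919/71⌋ − ⌊2868/71⌋ = 41 − 40 = 1
n=56: ⌊(57·51+63)/71⌋ − ⌊(56·51+63)/71⌋ = ⌊2970/71⌋ − ⌊2919/71⌋ = 41 − 41 = 0
n=57: ⌊(58·51+63)/71⌋ − ⌊(57·51+63)/71⌋ = ⌊3021/71⌋ − ⌊2970/71⌋ = 42 − 41 = 1
n=58: ⌊(59·51+63)/71⌋ − ⌊(58·51+63)/71⌋ = ⌊3072/71⌋ − ⌊3021/71⌋ = 43 − 42 = 1
n=59: ⌊(60·51+63)/71⌋ − ⌊(59·51+63)/71⌋ = ⌊3123/71⌋ − ⌊3072/71⌋ = 43 − 43 = 0

111011011101101110110111011101101110110111011011101101110110


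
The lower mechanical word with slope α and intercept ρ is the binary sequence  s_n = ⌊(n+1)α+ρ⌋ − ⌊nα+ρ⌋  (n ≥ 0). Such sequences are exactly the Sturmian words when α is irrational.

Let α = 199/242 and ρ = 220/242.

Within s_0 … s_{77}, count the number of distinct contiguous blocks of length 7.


8

t_n = ⌊(n·199+220)/242⌋ for n = 0 … 78:
  n=0…9: ⌊220/242⌋=0 ⌊419/242⌋=1 ⌊618/242⌋=2 ⌊817/242⌋=3 ⌊1016/242⌋=4 ⌊1215/242⌋=5 ⌊1414/242⌋=5 ⌊1613/242⌋=6 ⌊1812/242⌋=7 ⌊2011/242⌋=8
  n=10…19: ⌊2210/242⌋=9 ⌊2409/242⌋=9 ⌊2608/242⌋=10 ⌊2807/242⌋=11 ⌊3006/242⌋=12 ⌊3205/242⌋=13 ⌊3404/242⌋=14 ⌊3603/242⌋=14 ⌊3802/242⌋=15 ⌊4001/242⌋=16
  n=20…29: ⌊4200/242⌋=17 ⌊4399/242⌋=18 ⌊4598/242⌋=19 ⌊4797/242⌋=19 ⌊4996/242⌋=20 ⌊5195/242⌋=21 ⌊5394/242⌋=22 ⌊5593/242⌋=23 ⌊5792/242⌋=23 ⌊5991/242⌋=24
  n=30…39: ⌊6190/242⌋=25 ⌊6389/242⌋=26 ⌊6588/242⌋=27 ⌊6787/242⌋=28 ⌊6986/242⌋=28 ⌊7185/242⌋=29 ⌊7384/242⌋=30 ⌊7583/242⌋=31 ⌊7782/242⌋=32 ⌊7981/242⌋=32
  n=40…49: ⌊8180/242⌋=33 ⌊8379/242⌋=34 ⌊8578/242⌋=35 ⌊8777/242⌋=36 ⌊8976/242⌋=37 ⌊9175/242⌋=37 ⌊9374/242⌋=38 ⌊9573/242⌋=39 ⌊9772/242⌋=40 ⌊9971/242⌋=41
  n=50…59: ⌊10170/242⌋=42 ⌊10369/242⌋=42 ⌊10568/242⌋=43 ⌊10767/242⌋=44 ⌊10966/242⌋=45 ⌊11165/242⌋=46 ⌊11364/242⌋=46 ⌊11563/242⌋=47 ⌊11762/242⌋=48 ⌊11961/242⌋=49
  n=60…69: ⌊12160/242⌋=50 ⌊12359/242⌋=51 ⌊12558/242⌋=51 ⌊12757/242⌋=52 ⌊12956/242⌋=53 ⌊13155/242⌋=54 ⌊13354/242⌋=55 ⌊13553/242⌋=56 ⌊13752/242⌋=56 ⌊13951/242⌋=57
  n=70…78: ⌊14150/242⌋=58 ⌊14349/242⌋=59 ⌊14548/242⌋=60 ⌊14747/242⌋=60 ⌊14946/242⌋=61 ⌊15145/242⌋=62 ⌊15344/242⌋=63 ⌊15543/242⌋=64 ⌊15742/242⌋=65
s_n = t_(n+1) − t_n for n = 0 … 77 gives
prefix = 111110111101111101111101111011111011110111110111110111101111101111101111011111
slide a length-7 window over [0..6] … [71..77] (72 windows); first occurrence of each distinct factor:
  [  0..  6] 1111101
  [  1..  7] 1111011
  [  2..  8] 1110111
  [  3..  9] 1101111
  [  4.. 10] 1011110
  [  5.. 11] 0111101
  [  9.. 15] 1011111
  [ 10.. 16] 0111110
  (the other 64 windows repeat one of these)
distinct factors: {0111101, 0111110, 1011110, 1011111, 1101111, 1110111, 1111011, 1111101}
count = 8  (Sturmian bound for length 7 is 8)
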